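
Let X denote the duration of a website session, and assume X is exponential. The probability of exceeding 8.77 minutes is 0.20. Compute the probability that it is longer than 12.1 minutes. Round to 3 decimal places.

e^(−λ·8.77) = 0.20 ⇒ λ = −ln(0.20)/8.77 = 0.183516.
P(X > 12.1) = e^(−0.183516·12.1) = e^(−2.2205) ≈ 0.109.

0.109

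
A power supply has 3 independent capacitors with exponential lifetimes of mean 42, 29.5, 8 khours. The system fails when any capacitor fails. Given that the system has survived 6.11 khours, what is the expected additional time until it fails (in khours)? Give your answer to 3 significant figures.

First-failure rate Σλ = 1/42 + 1/29.5 + 1/8 = 0.182708.
By memorylessness the expected residual is 1/Σλ = 5.47322 khours, regardless of the 6.11 already elapsed.

5.47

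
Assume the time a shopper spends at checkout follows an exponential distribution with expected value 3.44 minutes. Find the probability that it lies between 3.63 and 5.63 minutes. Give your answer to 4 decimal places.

The rate is λ = 1/3.44 = 0.290698 per minute.
P(3.63 < X < 5.63) = e^(−λ·3.63) − e^(−λ·5.63) = 0.34811 − 0.19464 ≈ 0.1535.

0.1535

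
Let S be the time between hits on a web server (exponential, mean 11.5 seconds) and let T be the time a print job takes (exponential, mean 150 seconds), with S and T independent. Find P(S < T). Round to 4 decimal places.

0.9288

λ_1 = 1/11.5 = 0.0869565, λ_2 = 1/150 = 0.00666667.
For independent exponentials, P(S < T) = λ_1/(λ_1+λ_2) = 0.0869565/0.0936232 ≈ 0.9288.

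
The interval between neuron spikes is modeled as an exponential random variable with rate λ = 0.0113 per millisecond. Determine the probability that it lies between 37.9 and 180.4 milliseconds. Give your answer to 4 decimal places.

P(37.9 < X < 180.4) = e^(−λ·37.9) − e^(−λ·180.4) = 0.65164 − 0.13022 ≈ 0.5214.

0.5214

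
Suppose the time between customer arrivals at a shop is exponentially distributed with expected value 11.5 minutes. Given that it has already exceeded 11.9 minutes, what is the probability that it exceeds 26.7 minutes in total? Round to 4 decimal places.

0.2761

The rate is λ = 1/11.5 = 0.0869565 per minute.
By the memoryless property, P(X > 11.9+14.8 | X > 11.9) = P(X > 14.8).
P(X > 14.8) = e^(−1.287) ≈ 0.2761.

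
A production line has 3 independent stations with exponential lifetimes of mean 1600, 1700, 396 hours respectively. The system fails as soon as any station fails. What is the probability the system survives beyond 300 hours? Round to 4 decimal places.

The first failure time is exponential with rate Σλ_i = 1/1600 + 1/1700 + 1/396 = 0.00373849 per hour.
P(min > 300) = e^(−0.00373849·300) = e^(−1.1215) ≈ 0.3258.

0.3258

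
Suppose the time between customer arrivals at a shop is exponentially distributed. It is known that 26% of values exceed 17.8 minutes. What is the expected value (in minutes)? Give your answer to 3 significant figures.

e^(−λ·17.8) = 0.26 ⇒ λ = −ln(0.26)/17.8 = 0.0756783.
Mean = 1/λ = 13.2138 minutes.

13.2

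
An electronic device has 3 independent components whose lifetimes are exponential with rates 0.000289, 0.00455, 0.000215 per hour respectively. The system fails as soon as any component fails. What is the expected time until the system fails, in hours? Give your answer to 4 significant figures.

The time to first failure is exponential with rate Σλ = 0.000289 + 0.00455 + 0.000215 = 0.005054.
E[min] = 1/Σλ = 1/0.005054 = 197.863 hours.

197.9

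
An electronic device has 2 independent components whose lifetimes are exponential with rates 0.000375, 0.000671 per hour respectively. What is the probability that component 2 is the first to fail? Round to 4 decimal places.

0.6415

The time to first failure is exponential with rate Σλ = 0.000375 + 0.000671 = 0.001046.
P(component 2 first) = λ_2/Σλ = 0.000671/0.001046 ≈ 0.6415.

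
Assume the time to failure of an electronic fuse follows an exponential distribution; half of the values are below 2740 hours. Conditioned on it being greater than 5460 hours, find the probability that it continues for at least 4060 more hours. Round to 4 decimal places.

0.3581

For an exponential, median = ln(2)/λ, so λ = ln 2 / 2740 = 0.000252973 per hour.
The exponential is memoryless, so the remaining time is again Exp(λ): the condition X > 5460 is irrelevant.
P(X > 4060) = e^(−1.0271) ≈ 0.3581.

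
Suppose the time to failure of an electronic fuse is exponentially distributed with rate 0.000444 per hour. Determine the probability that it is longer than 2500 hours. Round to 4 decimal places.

0.3296

P(X > 2500) = e^(−λ·2500) = e^(−1.11) ≈ 0.3296.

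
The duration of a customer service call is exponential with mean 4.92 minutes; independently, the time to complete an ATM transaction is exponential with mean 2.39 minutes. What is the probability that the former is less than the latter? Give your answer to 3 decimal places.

0.327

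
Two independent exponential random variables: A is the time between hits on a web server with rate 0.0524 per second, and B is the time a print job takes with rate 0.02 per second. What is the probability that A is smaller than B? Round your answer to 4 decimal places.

0.7238

λ_1 = 0.0524, λ_2 = 0.02.
For independent exponentials, P(A < B) = λ_1/(λ_1+λ_2) = 0.0524/0.0724 ≈ 0.7238.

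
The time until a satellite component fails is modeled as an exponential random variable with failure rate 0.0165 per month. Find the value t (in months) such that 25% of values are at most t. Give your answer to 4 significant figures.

Set 1 − e^(−λt) = 0.25, so t = −ln(0.75)/λ = 0.28768/0.0165 ≈ 17.4353 months.

17.44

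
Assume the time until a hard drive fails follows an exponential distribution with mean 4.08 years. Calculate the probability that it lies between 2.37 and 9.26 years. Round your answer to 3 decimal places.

0.456

The rate is λ = 1/4.08 = 0.245098 per year.
P(2.37 < X < 9.26) = e^(−λ·2.37) − e^(−λ·9.26) = 0.55940 − 0.10335 ≈ 0.456.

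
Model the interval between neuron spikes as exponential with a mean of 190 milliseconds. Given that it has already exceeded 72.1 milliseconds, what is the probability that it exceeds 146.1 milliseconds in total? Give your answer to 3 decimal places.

0.677

The rate is λ = 1/190 = 0.00526316 per millisecond.
P(X > s+t | X > s) = e^(−λ(s+t))/e^(−λs) = e^(−λt), independent of s = 72.1.
P(X > 74) = e^(−0.38947) ≈ 0.677.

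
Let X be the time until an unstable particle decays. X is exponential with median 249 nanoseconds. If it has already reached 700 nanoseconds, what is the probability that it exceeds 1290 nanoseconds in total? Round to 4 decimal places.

0.1935

For an exponential, median = ln(2)/λ, so λ = ln 2 / 249 = 0.00278372 per nanosecond.
P(X > s+t | X > s) = e^(−λ(s+t))/e^(−λs) = e^(−λt), independent of s = 700.
P(X > 590) = e^(−1.6424) ≈ 0.1935.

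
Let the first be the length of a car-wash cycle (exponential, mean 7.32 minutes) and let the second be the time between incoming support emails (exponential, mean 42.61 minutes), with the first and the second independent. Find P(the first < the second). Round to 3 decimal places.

λ_1 = 1/7.32 = 0.136612, λ_2 = 1/42.61 = 0.0234687.
For independent exponentials, P(the first < the second) = λ_1/(λ_1+λ_2) = 0.136612/0.160081 ≈ 0.853.

0.853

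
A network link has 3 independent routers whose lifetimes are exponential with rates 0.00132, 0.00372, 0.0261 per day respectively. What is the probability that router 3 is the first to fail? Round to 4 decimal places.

0.8382

The time to first failure is exponential with rate Σλ = 0.00132 + 0.00372 + 0.0261 = 0.03114.
P(router 3 first) = λ_3/Σλ = 0.0261/0.03114 ≈ 0.8382.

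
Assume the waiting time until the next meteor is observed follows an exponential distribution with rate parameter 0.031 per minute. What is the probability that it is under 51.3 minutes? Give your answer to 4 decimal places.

0.7961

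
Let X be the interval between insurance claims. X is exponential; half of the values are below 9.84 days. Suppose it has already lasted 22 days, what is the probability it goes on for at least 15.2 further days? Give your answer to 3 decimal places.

0.343

For an exponential, median = ln(2)/λ, so λ = ln 2 / 9.84 = 0.0704418 per day.
The exponential is memoryless, so the remaining time is again Exp(λ): the condition X > 22 is irrelevant.
P(X > 15.2) = e^(−1.0707) ≈ 0.343.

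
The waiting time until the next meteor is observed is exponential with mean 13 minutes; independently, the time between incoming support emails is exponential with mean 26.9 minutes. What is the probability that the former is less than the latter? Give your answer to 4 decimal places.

λ_1 = 1/13 = 0.0769231, λ_2 = 1/26.9 = 0.0371747.
For independent exponentials, P(the former < the latter) = λ_1/(λ_1+λ_2) = 0.0769231/0.114098 ≈ 0.6742.

0.6742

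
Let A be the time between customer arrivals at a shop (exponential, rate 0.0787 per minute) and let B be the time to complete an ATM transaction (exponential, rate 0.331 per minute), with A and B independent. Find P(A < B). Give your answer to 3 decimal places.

0.192

λ_1 = 0.0787, λ_2 = 0.331.
For independent exponentials, P(A < B) = λ_1/(λ_1+λ_2) = 0.0787/0.4097 ≈ 0.192.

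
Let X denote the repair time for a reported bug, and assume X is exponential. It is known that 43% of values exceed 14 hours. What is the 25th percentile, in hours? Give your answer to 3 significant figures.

e^(−λ·14) = 0.43 ⇒ λ = −ln(0.43)/14 = 0.0602836.
25th percentile: 1 − e^(−λt) = 0.25, t = −ln(0.75)/λ = 4.77215 hours.

4.77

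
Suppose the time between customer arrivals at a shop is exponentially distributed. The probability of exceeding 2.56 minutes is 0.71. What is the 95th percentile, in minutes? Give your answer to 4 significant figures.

22.39

e^(−λ·2.56) = 0.71 ⇒ λ = −ln(0.71)/2.56 = 0.133785.
95th percentile: 1 − e^(−λt) = 0.95, t = −ln(0.05)/λ = 22.3921 minutes.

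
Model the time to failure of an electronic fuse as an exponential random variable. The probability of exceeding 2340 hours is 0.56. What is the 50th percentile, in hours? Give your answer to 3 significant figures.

2800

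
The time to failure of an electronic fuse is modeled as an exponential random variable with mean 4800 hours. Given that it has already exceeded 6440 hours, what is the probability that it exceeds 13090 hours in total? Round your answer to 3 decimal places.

0.250

The rate is λ = 1/4800 = 0.000208333 per hour.
The exponential is memoryless, so the remaining time is again Exp(λ): the condition X > 6440 is irrelevant.
P(X > 6650) = e^(−1.3854) ≈ 0.250.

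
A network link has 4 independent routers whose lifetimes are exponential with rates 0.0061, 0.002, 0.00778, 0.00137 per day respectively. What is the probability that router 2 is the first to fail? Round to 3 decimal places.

The time to first failure is exponential with rate Σλ = 0.0061 + 0.002 + 0.00778 + 0.00137 = 0.01725.
P(router 2 first) = λ_2/Σλ = 0.002/0.01725 ≈ 0.116.

0.116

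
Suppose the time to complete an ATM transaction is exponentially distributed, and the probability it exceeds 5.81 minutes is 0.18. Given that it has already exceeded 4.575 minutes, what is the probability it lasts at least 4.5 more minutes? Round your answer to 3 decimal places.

0.265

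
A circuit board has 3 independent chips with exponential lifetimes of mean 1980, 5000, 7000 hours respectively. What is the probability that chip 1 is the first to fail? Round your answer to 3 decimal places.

Rates: λ_i = 1/mean_i → 0.000505051, 0.0002, 0.000142857; Σλ = 0.000847908.
P(chip 1 first) = λ_1/Σλ = 0.000505051/0.000847908 ≈ 0.596.

0.596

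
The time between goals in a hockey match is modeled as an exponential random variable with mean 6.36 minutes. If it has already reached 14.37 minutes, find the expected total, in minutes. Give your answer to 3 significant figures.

20.7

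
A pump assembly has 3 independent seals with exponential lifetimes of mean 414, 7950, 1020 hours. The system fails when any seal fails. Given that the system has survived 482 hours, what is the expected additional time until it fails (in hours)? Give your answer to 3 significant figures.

284

First-failure rate Σλ = 1/414 + 1/7950 + 1/1020 = 0.00352164.
By memorylessness the expected residual is 1/Σλ = 283.959 hours, regardless of the 482 already elapsed.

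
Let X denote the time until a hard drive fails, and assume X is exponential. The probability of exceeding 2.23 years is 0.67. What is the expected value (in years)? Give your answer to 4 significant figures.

5.568

e^(−λ·2.23) = 0.67 ⇒ λ = −ln(0.67)/2.23 = 0.179586.
Mean = 1/λ = 5.56835 years.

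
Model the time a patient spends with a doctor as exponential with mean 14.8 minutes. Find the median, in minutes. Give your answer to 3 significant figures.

10.3

The rate is λ = 1/14.8 = 0.0675676 per minute.
Set 1 − e^(−λt) = 0.5, so t = −ln(0.5)/λ = 0.69315/0.0675676 ≈ 10.2586 minutes.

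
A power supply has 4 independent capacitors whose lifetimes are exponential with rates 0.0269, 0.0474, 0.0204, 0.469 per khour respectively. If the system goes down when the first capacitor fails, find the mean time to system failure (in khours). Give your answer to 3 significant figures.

The time to first failure is exponential with rate Σλ = 0.0269 + 0.0474 + 0.0204 + 0.469 = 0.5637.
E[min] = 1/Σλ = 1/0.5637 = 1.77399 khours.

1.77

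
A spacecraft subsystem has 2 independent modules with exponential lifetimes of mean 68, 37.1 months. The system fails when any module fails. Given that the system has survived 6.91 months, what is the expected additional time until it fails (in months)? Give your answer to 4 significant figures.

24.00

First-failure rate Σλ = 1/68 + 1/37.1 = 0.0416601.
By memorylessness the expected residual is 1/Σλ = 24.0038 months, regardless of the 6.91 already elapsed.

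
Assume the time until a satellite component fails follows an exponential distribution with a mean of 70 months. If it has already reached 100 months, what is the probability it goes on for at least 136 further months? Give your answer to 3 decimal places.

The rate is λ = 1/70 = 0.0142857 per month.
The exponential is memoryless, so the remaining time is again Exp(λ): the condition X > 100 is irrelevant.
P(X > 136) = e^(−1.9429) ≈ 0.143.

0.143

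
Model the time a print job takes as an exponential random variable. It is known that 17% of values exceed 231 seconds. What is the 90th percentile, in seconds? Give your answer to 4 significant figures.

300.2

e^(−λ·231) = 0.17 ⇒ λ = −ln(0.17)/231 = 0.00767081.
90th percentile: 1 − e^(−λt) = 0.9, t = −ln(0.1)/λ = 300.175 seconds.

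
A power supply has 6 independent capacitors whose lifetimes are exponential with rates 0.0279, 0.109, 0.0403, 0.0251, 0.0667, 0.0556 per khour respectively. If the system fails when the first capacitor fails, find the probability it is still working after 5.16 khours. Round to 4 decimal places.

0.1873

The time to first failure is exponential with rate Σλ = 0.0279 + 0.109 + 0.0403 + 0.0251 + 0.0667 + 0.0556 = 0.3246.
P(min > 5.16) = e^(−0.3246·5.16) = e^(−1.6749) ≈ 0.1873.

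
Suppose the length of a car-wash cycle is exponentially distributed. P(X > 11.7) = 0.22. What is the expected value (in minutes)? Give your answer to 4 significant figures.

7.727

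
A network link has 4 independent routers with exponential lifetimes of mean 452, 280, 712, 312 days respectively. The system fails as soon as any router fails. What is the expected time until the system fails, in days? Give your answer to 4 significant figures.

96.21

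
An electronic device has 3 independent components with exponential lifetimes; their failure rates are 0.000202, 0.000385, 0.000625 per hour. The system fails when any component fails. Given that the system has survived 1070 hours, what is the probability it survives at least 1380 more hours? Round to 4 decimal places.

Time to first failure ~ Exp(Σλ) with Σλ = 0.001212.
By memorylessness, P(T > 1070+1380 | T > 1070) = P(T > 1380) = e^(−0.001212·1380) ≈ 0.1878.

0.1878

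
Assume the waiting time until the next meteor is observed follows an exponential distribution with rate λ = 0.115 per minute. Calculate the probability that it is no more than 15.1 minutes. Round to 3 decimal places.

0.824

P(X ≤ 15.1) = 1 − e^(−λ·15.1) = 1 − e^(−1.7365) ≈ 0.824.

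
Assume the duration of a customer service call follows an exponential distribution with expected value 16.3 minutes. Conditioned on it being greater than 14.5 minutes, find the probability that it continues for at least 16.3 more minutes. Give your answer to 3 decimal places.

0.368

The rate is λ = 1/16.3 = 0.0613497 per minute.
P(X > s+t | X > s) = e^(−λ(s+t))/e^(−λs) = e^(−λt), independent of s = 14.5.
P(X > 16.3) = e^(−1) ≈ 0.368.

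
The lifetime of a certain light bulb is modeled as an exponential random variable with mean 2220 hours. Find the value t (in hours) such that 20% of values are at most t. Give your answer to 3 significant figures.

495

The rate is λ = 1/2220 = 0.00045045 per hour.
Set 1 − e^(−λt) = 0.2, so t = −ln(0.8)/λ = 0.22314/0.00045045 ≈ 495.379 hours.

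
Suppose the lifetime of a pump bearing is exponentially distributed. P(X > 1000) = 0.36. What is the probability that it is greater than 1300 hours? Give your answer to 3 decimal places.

0.265

e^(−λ·1000) = 0.36 ⇒ λ = −ln(0.36)/1000 = 0.00102165.
P(X > 1300) = e^(−0.00102165·1300) = e^(−1.3281) ≈ 0.265.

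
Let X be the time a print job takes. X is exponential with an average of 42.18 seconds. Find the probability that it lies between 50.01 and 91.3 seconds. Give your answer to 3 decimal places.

0.191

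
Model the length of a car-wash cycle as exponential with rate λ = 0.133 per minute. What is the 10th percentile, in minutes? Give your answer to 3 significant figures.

Set 1 − e^(−λt) = 0.1, so t = −ln(0.9)/λ = 0.10536/0.133 ≈ 0.792184 minutes.

0.792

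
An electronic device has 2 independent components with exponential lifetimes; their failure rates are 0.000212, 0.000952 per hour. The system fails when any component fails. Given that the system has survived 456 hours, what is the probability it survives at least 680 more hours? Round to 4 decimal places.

Time to first failure ~ Exp(Σλ) with Σλ = 0.001164.
By memorylessness, P(T > 456+680 | T > 456) = P(T > 680) = e^(−0.001164·680) ≈ 0.4532.

0.4532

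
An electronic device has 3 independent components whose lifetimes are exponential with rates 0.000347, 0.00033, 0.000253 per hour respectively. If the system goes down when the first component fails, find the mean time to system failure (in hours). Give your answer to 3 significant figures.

1080

The time to first failure is exponential with rate Σλ = 0.000347 + 0.00033 + 0.000253 = 0.00093.
E[min] = 1/Σλ = 1/0.00093 = 1075.27 hours.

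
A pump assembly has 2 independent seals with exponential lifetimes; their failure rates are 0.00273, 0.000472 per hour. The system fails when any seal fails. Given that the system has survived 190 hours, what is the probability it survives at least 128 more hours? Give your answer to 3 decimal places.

Time to first failure ~ Exp(Σλ) with Σλ = 0.003202.
By memorylessness, P(T > 190+128 | T > 190) = P(T > 128) = e^(−0.003202·128) ≈ 0.664.

0.664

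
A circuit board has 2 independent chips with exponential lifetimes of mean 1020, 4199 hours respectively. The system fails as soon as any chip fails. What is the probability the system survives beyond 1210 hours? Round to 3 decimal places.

0.229

The first failure time is exponential with rate Σλ_i = 1/1020 + 1/4199 = 0.00121854 per hour.
P(min > 1210) = e^(−0.00121854·1210) = e^(−1.4744) ≈ 0.229.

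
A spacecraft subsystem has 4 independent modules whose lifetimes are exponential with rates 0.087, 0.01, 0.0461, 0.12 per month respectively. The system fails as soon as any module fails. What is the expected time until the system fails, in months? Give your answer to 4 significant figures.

The time to first failure is exponential with rate Σλ = 0.087 + 0.01 + 0.0461 + 0.12 = 0.2631.
E[min] = 1/Σλ = 1/0.2631 = 3.80084 months.

3.801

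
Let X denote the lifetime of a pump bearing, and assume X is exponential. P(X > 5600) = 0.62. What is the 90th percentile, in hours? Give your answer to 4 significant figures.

e^(−λ·5600) = 0.62 ⇒ λ = −ln(0.62)/5600 = 0.0000853635.
90th percentile: 1 − e^(−λt) = 0.9, t = −ln(0.1)/λ = 26973.9 hours.

26970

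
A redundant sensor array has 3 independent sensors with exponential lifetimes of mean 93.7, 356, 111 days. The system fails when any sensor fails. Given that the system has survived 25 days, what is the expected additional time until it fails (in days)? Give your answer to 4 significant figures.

44.46

First-failure rate Σλ = 1/93.7 + 1/356 + 1/111 = 0.0224904.
By memorylessness the expected residual is 1/Σλ = 44.4635 days, regardless of the 25 already elapsed.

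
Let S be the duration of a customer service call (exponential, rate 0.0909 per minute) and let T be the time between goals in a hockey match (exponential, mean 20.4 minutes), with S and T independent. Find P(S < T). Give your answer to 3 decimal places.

λ_1 = 0.0909, λ_2 = 1/20.4 = 0.0490196.
For independent exponentials, P(S < T) = λ_1/(λ_1+λ_2) = 0.0909/0.13992 ≈ 0.650.

0.650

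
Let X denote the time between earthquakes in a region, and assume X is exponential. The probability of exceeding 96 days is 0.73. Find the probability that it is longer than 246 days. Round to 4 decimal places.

0.4464

e^(−λ·96) = 0.73 ⇒ λ = −ln(0.73)/96 = 0.00327824.
P(X > 246) = e^(−0.00327824·246) = e^(−0.80645) ≈ 0.4464.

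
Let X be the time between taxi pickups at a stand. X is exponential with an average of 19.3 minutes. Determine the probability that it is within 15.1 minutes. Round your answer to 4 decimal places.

0.5427

The rate is λ = 1/19.3 = 0.0518135 per minute.
P(X ≤ 15.1) = 1 − e^(−λ·15.1) = 1 − e^(−0.78238) ≈ 0.5427.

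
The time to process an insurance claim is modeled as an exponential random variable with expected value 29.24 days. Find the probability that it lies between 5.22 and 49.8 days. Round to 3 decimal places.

The rate is λ = 1/29.24 = 0.0341997 per day.
P(5.22 < X < 49.8) = e^(−λ·5.22) − e^(−λ·49.8) = 0.83651 − 0.18211 ≈ 0.654.

0.654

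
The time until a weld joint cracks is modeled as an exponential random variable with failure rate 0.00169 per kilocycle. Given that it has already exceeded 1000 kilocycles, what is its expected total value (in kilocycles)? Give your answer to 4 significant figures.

By memorylessness, E[X | X > 1000] = 1000 + 1/λ = 1000 + 591.716 = 1591.72 kilocycles.

1592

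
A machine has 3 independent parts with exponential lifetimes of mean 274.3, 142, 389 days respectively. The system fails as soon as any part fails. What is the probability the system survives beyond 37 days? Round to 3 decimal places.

0.612

The first failure time is exponential with rate Σλ_i = 1/274.3 + 1/142 + 1/389 = 0.0132586 per day.
P(min > 37) = e^(−0.0132586·37) = e^(−0.49057) ≈ 0.612.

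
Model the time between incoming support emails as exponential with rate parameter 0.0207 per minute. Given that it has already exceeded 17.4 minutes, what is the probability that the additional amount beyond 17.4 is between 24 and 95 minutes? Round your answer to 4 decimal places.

Memoryless: the residual past 17.4 is again Exp(λ).
P(24 < residual < 95) = e^(−λ·24) − e^(−λ·95) = 0.60847 − 0.13995 ≈ 0.4685.

0.4685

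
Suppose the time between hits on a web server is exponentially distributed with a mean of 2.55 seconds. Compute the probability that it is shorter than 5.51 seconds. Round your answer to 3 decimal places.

0.885

The rate is λ = 1/2.55 = 0.392157 per second.
P(X ≤ 5.51) = 1 − e^(−λ·5.51) = 1 − e^(−2.1608) ≈ 0.885.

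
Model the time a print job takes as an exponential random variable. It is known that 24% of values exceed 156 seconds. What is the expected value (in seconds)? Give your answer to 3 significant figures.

e^(−λ·156) = 0.24 ⇒ λ = −ln(0.24)/156 = 0.00914818.
Mean = 1/λ = 109.311 seconds.

109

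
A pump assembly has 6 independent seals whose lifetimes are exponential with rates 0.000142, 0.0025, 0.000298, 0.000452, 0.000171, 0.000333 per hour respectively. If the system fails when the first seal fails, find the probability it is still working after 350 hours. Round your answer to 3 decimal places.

0.256

The time to first failure is exponential with rate Σλ = 0.000142 + 0.0025 + 0.000298 + 0.000452 + 0.000171 + 0.000333 = 0.003896.
P(min > 350) = e^(−0.003896·350) = e^(−1.3636) ≈ 0.256.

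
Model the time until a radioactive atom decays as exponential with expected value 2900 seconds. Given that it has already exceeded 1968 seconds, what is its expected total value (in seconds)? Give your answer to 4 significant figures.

The rate is λ = 1/2900 = 0.000344828 per second.
By memorylessness, E[X | X > 1968] = 1968 + 1/λ = 1968 + 2900 = 4868 seconds.

4868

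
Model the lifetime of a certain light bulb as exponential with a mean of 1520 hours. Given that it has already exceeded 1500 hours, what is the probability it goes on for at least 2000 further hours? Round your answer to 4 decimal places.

0.2683

The rate is λ = 1/1520 = 0.000657895 per hour.
The exponential is memoryless, so the remaining time is again Exp(λ): the condition X > 1500 is irrelevant.
P(X > 2000) = e^(−1.3158) ≈ 0.2683.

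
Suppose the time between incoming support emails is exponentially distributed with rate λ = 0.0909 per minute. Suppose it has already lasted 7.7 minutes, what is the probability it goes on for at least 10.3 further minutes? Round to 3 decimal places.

By the memoryless property, P(X > 7.7+10.3 | X > 7.7) = P(X > 10.3).
P(X > 10.3) = e^(−0.93627) ≈ 0.392.

0.392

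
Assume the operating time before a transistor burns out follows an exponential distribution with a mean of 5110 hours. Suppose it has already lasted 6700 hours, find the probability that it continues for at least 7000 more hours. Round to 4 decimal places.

0.2541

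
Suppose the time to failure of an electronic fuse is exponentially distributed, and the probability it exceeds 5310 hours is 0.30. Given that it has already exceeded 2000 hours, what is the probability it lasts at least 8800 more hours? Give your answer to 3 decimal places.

From e^(−λ·5310) = 0.30, λ = −ln(0.30)/5310 = 0.000226737.
Memoryless: P(X > 2000+8800 | X > 2000) = P(X > 8800) = e^(−0.000226737·8800) ≈ 0.136.

0.136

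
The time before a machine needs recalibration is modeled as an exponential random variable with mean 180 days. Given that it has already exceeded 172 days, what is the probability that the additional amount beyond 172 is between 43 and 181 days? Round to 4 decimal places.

The rate is λ = 1/180 = 0.00555556 per day.
Memoryless: the residual past 172 is again Exp(λ).
P(43 < residual < 181) = e^(−λ·43) − e^(−λ·181) = 0.78750 − 0.36584 ≈ 0.4217.

0.4217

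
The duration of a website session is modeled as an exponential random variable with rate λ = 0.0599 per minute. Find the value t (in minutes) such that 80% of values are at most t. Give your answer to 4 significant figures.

Set 1 − e^(−λt) = 0.8, so t = −ln(0.2)/λ = 1.6094/0.0599 ≈ 26.8687 minutes.

26.87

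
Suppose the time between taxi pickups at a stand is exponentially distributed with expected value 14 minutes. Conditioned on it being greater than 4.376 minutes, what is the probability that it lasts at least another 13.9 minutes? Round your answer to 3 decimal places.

0.371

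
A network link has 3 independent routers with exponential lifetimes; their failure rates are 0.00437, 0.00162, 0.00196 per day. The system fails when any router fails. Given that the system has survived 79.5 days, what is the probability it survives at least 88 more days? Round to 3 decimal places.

0.497

Time to first failure ~ Exp(Σλ) with Σλ = 0.00795.
By memorylessness, P(T > 79.5+88 | T > 79.5) = P(T > 88) = e^(−0.00795·88) ≈ 0.497.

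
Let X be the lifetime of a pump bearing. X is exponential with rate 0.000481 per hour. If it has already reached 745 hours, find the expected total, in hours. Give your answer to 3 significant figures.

2820

By memorylessness, E[X | X > 745] = 745 + 1/λ = 745 + 2079 = 2824 hours.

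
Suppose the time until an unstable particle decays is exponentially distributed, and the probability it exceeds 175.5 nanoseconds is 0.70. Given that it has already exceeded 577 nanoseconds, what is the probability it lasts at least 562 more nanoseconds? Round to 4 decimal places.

From e^(−λ·175.5) = 0.70, λ = −ln(0.70)/175.5 = 0.00203234.
Memoryless: P(X > 577+562 | X > 577) = P(X > 562) = e^(−0.00203234·562) ≈ 0.3191.

0.3191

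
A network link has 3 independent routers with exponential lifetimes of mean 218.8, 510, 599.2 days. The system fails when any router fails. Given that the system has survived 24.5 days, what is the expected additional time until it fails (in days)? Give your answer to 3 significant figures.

First-failure rate Σλ = 1/218.8 + 1/510 + 1/599.2 = 0.00820006.
By memorylessness the expected residual is 1/Σλ = 121.95 days, regardless of the 24.5 already elapsed.

122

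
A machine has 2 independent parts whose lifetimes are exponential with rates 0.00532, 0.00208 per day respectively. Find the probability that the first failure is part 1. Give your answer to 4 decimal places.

0.7189

The time to first failure is exponential with rate Σλ = 0.00532 + 0.00208 = 0.0074.
P(part 1 first) = λ_1/Σλ = 0.00532/0.0074 ≈ 0.7189.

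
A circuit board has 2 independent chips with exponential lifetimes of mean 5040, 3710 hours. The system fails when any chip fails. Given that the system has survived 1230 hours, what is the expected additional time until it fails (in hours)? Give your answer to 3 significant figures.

First-failure rate Σλ = 1/5040 + 1/3710 = 0.000467954.
By memorylessness the expected residual is 1/Σλ = 2136.96 hours, regardless of the 1230 already elapsed.

2140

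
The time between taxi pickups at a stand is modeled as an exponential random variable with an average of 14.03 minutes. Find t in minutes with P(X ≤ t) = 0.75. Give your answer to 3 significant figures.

19.4

The rate is λ = 1/14.03 = 0.0712758 per minute.
Set 1 − e^(−λt) = 0.75, so t = −ln(0.25)/λ = 1.3863/0.0712758 ≈ 19.4497 minutes.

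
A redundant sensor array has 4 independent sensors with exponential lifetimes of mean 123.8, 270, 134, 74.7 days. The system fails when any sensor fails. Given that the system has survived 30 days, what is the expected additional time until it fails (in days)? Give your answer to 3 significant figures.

First-failure rate Σλ = 1/123.8 + 1/270 + 1/134 + 1/74.7 = 0.0326308.
By memorylessness the expected residual is 1/Σλ = 30.6459 days, regardless of the 30 already elapsed.

30.6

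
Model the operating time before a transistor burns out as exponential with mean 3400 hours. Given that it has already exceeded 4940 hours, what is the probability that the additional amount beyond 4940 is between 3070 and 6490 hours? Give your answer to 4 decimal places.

The rate is λ = 1/3400 = 0.000294118 per hour.
Memoryless: the residual past 4940 is again Exp(λ).
P(3070 < residual < 6490) = e^(−λ·3070) − e^(−λ·6490) = 0.40538 − 0.14825 ≈ 0.2571.

0.2571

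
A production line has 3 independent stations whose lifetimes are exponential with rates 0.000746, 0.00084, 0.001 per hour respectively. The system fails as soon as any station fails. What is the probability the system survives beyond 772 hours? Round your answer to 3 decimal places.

0.136

The time to first failure is exponential with rate Σλ = 0.000746 + 0.00084 + 0.001 = 0.002586.
P(min > 772) = e^(−0.002586·772) = e^(−1.9964) ≈ 0.136.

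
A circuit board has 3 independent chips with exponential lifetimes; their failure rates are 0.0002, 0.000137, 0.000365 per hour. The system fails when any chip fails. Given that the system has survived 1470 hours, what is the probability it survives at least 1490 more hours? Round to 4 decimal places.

0.3513

Time to first failure ~ Exp(Σλ) with Σλ = 0.000702.
By memorylessness, P(T > 1470+1490 | T > 1470) = P(T > 1490) = e^(−0.000702·1490) ≈ 0.3513.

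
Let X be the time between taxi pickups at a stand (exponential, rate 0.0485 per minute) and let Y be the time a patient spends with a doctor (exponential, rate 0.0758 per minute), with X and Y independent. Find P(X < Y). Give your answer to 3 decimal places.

0.390

λ_1 = 0.0485, λ_2 = 0.0758.
For independent exponentials, P(X < Y) = λ_1/(λ_1+λ_2) = 0.0485/0.1243 ≈ 0.390.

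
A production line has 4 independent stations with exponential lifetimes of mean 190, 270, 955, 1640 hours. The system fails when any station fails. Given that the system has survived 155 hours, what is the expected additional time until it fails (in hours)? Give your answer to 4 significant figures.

94.13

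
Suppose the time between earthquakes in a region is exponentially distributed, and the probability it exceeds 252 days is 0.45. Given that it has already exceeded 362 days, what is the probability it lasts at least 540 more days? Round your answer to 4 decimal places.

0.1807

From e^(−λ·252) = 0.45, λ = −ln(0.45)/252 = 0.00316868.
Memoryless: P(X > 362+540 | X > 362) = P(X > 540) = e^(−0.00316868·540) ≈ 0.1807.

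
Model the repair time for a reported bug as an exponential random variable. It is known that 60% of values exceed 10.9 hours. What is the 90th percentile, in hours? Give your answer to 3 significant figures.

e^(−λ·10.9) = 0.60 ⇒ λ = −ln(0.60)/10.9 = 0.0468647.
90th percentile: 1 − e^(−λt) = 0.9, t = −ln(0.1)/λ = 49.1326 hours.

49.1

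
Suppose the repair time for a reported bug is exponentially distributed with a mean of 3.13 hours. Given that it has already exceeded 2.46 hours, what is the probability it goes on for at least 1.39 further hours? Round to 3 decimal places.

0.641

The rate is λ = 1/3.13 = 0.319489 per hour.
P(X > s+t | X > s) = e^(−λ(s+t))/e^(−λs) = e^(−λt), independent of s = 2.46.
P(X > 1.39) = e^(−0.44409) ≈ 0.641.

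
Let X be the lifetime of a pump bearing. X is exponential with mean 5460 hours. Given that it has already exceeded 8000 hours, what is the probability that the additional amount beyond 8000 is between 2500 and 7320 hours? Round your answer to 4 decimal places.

0.3710

The rate is λ = 1/5460 = 0.00018315 per hour.
Memoryless: the residual past 8000 is again Exp(λ).
P(2500 < residual < 7320) = e^(−λ·2500) − e^(−λ·7320) = 0.63263 − 0.26167 ≈ 0.3710.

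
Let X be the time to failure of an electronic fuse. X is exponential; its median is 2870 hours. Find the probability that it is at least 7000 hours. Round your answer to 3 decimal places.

For an exponential, median = ln(2)/λ, so λ = ln 2 / 2870 = 0.000241515 per hour.
P(X > 7000) = e^(−λ·7000) = e^(−1.6906) ≈ 0.184.

0.184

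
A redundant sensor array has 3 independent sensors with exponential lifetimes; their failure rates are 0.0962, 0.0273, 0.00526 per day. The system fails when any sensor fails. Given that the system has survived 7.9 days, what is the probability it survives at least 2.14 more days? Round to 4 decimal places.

0.7592

Time to first failure ~ Exp(Σλ) with Σλ = 0.12876.
By memorylessness, P(T > 7.9+2.14 | T > 7.9) = P(T > 2.14) = e^(−0.12876·2.14) ≈ 0.7592.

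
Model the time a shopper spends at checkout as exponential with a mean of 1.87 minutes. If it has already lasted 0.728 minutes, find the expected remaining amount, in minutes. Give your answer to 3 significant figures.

1.87

The rate is λ = 1/1.87 = 0.534759 per minute.
By memorylessness, the remaining amount past any threshold is again Exp(λ) with mean 1/λ = 1.87 minutes.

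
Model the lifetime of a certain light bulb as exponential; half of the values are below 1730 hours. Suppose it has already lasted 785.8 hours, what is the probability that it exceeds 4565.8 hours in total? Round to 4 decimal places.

For an exponential, median = ln(2)/λ, so λ = ln 2 / 1730 = 0.000400663 per hour.
The exponential is memoryless, so the remaining time is again Exp(λ): the condition X > 785.8 is irrelevant.
P(X > 3780) = e^(−1.5145) ≈ 0.2199.

0.2199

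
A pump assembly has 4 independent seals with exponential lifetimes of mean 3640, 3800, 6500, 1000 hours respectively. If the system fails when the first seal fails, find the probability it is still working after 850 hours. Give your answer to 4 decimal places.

0.2374

The first failure time is exponential with rate Σλ_i = 1/3640 + 1/3800 + 1/6500 + 1/1000 = 0.00169173 per hour.
P(min > 850) = e^(−0.00169173·850) = e^(−1.438) ≈ 0.2374.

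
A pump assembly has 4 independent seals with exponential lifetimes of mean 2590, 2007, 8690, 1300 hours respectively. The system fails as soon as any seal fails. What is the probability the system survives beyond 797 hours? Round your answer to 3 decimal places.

0.244

The first failure time is exponential with rate Σλ_i = 1/2590 + 1/2007 + 1/8690 + 1/1300 = 0.00176866 per hour.
P(min > 797) = e^(−0.00176866·797) = e^(−1.4096) ≈ 0.244.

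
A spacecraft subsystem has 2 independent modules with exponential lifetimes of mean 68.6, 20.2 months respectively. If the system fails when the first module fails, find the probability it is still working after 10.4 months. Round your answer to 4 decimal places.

0.5135

The first failure time is exponential with rate Σλ_i = 1/68.6 + 1/20.2 = 0.0640822 per month.
P(min > 10.4) = e^(−0.0640822·10.4) = e^(−0.66645) ≈ 0.5135.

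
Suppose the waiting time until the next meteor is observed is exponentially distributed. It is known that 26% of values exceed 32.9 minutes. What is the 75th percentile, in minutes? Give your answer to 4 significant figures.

e^(−λ·32.9) = 0.26 ⇒ λ = −ln(0.26)/32.9 = 0.0409445.
75th percentile: 1 − e^(−λt) = 0.75, t = −ln(0.25)/λ = 33.8579 minutes.

33.86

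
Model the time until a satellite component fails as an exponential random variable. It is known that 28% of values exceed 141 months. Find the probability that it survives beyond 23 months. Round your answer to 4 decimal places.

e^(−λ·141) = 0.28 ⇒ λ = −ln(0.28)/141 = 0.00902813.
P(X > 23) = e^(−0.00902813·23) = e^(−0.20765) ≈ 0.8125.

0.8125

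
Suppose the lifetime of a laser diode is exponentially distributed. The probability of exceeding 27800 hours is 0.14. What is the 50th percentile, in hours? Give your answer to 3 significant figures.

9800

e^(−λ·27800) = 0.14 ⇒ λ = −ln(0.14)/27800 = 0.0000707235.
50th percentile: 1 − e^(−λt) = 0.5, t = −ln(0.5)/λ = 9800.81 hours.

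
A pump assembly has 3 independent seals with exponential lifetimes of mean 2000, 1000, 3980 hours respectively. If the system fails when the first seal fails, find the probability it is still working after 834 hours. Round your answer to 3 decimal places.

0.232

The first failure time is exponential with rate Σλ_i = 1/2000 + 1/1000 + 1/3980 = 0.00175126 per hour.
P(min > 834) = e^(−0.00175126·834) = e^(−1.4605) ≈ 0.232.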